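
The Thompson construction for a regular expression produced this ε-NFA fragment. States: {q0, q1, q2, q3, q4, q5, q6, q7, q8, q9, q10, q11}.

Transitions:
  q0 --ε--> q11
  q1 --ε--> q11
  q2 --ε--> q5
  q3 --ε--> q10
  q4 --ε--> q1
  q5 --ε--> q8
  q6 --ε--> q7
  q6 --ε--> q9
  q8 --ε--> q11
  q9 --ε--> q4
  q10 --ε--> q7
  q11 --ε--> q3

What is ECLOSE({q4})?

{q1, q3, q4, q7, q10, q11}

Start with {q4}.
From q4 via ε: add q1.
From q1 via ε: add q11.
From q11 via ε: add q3.
From q3 via ε: add q10.
From q10 via ε: add q7.
No new states can be added; the closed set is {q1, q3, q4, q7, q10, q11}.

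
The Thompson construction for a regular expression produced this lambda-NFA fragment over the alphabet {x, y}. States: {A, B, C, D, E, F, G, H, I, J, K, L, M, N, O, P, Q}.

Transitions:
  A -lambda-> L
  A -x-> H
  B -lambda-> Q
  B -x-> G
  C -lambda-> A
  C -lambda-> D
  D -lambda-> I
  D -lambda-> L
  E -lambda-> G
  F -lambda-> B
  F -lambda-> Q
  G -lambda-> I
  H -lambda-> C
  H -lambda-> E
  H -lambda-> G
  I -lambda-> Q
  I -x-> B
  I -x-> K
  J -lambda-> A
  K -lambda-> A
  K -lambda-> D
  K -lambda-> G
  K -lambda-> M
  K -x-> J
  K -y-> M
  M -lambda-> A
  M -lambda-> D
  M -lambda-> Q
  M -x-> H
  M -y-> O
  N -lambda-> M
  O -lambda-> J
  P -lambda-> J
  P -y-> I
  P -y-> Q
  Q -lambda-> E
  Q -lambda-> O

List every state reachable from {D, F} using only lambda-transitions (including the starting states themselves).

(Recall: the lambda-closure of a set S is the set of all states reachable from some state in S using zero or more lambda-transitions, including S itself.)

{A, B, D, E, F, G, I, J, L, O, Q}

Start with {D, F}.
From D via lambda: add I, L.
From F via lambda: add B, Q.
From Q via lambda: add E, O.
From E via lambda: add G.
From O via lambda: add J.
From J via lambda: add A.
No new states can be added; the closed set is {A, B, D, E, F, G, I, J, L, O, Q}.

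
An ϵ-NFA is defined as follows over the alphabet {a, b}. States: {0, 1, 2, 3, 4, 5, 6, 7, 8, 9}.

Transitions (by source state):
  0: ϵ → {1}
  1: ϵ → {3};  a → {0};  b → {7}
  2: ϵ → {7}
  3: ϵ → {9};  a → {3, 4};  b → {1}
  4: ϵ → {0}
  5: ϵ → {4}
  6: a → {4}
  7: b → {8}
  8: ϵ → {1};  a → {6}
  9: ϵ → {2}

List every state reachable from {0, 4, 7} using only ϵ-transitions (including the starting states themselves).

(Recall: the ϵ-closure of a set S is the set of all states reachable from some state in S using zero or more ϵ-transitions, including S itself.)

Start with {0, 4, 7}.
From 0 via ϵ: add 1.
From 1 via ϵ: add 3.
From 3 via ϵ: add 9.
From 9 via ϵ: add 2.
No new states can be added; the closed set is {0, 1, 2, 3, 4, 7, 9}.

{0, 1, 2, 3, 4, 7, 9}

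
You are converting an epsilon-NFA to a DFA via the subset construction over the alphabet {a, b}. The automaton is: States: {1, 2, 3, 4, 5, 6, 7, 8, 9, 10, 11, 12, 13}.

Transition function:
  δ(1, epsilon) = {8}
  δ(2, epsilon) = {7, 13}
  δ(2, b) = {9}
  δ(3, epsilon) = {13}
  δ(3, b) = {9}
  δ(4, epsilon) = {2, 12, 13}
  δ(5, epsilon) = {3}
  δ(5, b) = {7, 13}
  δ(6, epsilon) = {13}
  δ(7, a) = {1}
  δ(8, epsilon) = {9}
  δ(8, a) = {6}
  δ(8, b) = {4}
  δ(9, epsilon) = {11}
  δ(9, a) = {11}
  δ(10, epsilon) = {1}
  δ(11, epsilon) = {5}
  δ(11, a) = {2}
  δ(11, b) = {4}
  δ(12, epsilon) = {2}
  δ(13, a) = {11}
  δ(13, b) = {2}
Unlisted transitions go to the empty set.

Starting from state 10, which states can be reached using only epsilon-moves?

{1, 3, 5, 8, 9, 10, 11, 13}

Start with {10}.
From 10 via epsilon: add 1.
From 1 via epsilon: add 8.
From 8 via epsilon: add 9.
From 9 via epsilon: add 11.
From 11 via epsilon: add 5.
From 5 via epsilon: add 3.
From 3 via epsilon: add 13.
No new states can be added; the closed set is {1, 3, 5, 8, 9, 10, 11, 13}.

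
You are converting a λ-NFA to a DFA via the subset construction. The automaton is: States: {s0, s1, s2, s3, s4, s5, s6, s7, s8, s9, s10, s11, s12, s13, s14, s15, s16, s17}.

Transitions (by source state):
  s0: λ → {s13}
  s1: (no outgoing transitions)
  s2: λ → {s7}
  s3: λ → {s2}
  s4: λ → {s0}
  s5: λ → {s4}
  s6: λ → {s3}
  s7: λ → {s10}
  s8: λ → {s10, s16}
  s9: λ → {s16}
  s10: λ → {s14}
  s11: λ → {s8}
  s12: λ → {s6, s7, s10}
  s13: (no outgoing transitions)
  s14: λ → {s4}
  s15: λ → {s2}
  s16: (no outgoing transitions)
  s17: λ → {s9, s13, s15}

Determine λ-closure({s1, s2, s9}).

Start with {s1, s2, s9}.
From s2 via λ: add s7.
From s9 via λ: add s16.
From s7 via λ: add s10.
From s10 via λ: add s14.
From s14 via λ: add s4.
From s4 via λ: add s0.
From s0 via λ: add s13.
No new states can be added; the closed set is {s0, s1, s2, s4, s7, s9, s10, s13, s14, s16}.

{s0, s1, s2, s4, s7, s9, s10, s13, s14, s16}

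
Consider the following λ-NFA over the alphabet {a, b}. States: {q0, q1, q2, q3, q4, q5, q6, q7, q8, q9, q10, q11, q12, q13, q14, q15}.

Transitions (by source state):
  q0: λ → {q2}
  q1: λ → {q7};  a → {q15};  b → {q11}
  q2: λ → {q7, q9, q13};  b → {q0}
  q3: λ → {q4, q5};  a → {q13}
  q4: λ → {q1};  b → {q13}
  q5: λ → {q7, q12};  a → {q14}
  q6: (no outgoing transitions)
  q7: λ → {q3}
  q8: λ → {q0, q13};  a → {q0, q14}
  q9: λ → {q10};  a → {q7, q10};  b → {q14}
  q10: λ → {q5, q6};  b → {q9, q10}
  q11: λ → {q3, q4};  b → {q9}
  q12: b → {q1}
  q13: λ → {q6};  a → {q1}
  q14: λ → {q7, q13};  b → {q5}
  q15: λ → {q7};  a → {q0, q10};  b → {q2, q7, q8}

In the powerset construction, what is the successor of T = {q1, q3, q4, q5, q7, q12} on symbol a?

q1 on a → {q15}.
q3 on a → {q13}.
q5 on a → {q14}.
No a-transition from q4, q7, q12.
Union after reading a: {q13, q14, q15}.
Now take the λ-closure:
From q13 via λ: add q6.
From q14 via λ: add q7.
From q7 via λ: add q3.
From q3 via λ: add q4, q5.
From q4 via λ: add q1.
From q5 via λ: add q12.
No new states can be added; the closed set is {q1, q3, q4, q5, q6, q7, q12, q13, q14, q15}.

{q1, q3, q4, q5, q6, q7, q12, q13, q14, q15}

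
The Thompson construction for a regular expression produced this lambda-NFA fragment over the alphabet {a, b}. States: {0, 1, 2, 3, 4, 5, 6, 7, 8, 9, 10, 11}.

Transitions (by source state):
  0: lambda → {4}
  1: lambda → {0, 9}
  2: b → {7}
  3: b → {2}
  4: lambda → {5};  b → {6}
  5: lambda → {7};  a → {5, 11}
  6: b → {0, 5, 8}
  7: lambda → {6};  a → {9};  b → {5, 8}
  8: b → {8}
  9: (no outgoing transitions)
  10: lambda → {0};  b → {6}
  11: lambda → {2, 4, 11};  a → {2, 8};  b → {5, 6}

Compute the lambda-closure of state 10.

{0, 4, 5, 6, 7, 10}

Start with {10}.
From 10 via lambda: add 0.
From 0 via lambda: add 4.
From 4 via lambda: add 5.
From 5 via lambda: add 7.
From 7 via lambda: add 6.
No new states can be added; the closed set is {0, 4, 5, 6, 7, 10}.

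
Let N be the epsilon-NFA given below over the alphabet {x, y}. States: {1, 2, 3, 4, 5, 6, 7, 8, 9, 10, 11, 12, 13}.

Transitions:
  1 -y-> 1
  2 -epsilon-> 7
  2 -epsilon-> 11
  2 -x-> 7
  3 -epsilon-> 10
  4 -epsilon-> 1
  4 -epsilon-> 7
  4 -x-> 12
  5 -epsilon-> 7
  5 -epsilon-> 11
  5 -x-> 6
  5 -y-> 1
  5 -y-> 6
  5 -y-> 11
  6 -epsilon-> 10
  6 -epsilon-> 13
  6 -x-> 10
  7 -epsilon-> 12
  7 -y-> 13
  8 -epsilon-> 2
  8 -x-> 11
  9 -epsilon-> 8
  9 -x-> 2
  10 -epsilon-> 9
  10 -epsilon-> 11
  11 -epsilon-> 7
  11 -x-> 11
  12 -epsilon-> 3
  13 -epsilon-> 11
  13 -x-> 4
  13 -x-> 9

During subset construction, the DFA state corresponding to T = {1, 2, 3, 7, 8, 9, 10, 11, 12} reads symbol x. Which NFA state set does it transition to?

{2, 3, 7, 8, 9, 10, 11, 12}

2 on x → {7}.
8 on x → {11}.
9 on x → {2}.
11 on x → {11}.
No x-transition from 1, 3, 7, 10, 12.
Union after reading x: {2, 7, 11}.
Now take the epsilon-closure:
From 7 via epsilon: add 12.
From 12 via epsilon: add 3.
From 3 via epsilon: add 10.
From 10 via epsilon: add 9.
From 9 via epsilon: add 8.
No new states can be added; the closed set is {2, 3, 7, 8, 9, 10, 11, 12}.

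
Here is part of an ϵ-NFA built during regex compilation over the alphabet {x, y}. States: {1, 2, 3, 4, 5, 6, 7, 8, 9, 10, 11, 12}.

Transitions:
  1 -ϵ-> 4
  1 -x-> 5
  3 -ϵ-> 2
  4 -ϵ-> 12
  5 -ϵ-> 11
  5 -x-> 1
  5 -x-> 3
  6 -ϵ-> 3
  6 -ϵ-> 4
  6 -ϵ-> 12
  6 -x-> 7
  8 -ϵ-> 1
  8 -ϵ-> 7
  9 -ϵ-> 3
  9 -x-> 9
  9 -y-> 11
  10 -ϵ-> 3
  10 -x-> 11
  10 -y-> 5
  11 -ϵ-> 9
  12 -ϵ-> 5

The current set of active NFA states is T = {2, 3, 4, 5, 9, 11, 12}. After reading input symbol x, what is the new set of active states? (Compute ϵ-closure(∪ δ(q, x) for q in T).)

5 on x → {1, 3}.
9 on x → {9}.
No x-transition from 2, 3, 4, 11, 12.
Union after reading x: {1, 3, 9}.
Now take the ϵ-closure:
From 1 via ϵ: add 4.
From 3 via ϵ: add 2.
From 4 via ϵ: add 12.
From 12 via ϵ: add 5.
From 5 via ϵ: add 11.
No new states can be added; the closed set is {1, 2, 3, 4, 5, 9, 11, 12}.

{1, 2, 3, 4, 5, 9, 11, 12}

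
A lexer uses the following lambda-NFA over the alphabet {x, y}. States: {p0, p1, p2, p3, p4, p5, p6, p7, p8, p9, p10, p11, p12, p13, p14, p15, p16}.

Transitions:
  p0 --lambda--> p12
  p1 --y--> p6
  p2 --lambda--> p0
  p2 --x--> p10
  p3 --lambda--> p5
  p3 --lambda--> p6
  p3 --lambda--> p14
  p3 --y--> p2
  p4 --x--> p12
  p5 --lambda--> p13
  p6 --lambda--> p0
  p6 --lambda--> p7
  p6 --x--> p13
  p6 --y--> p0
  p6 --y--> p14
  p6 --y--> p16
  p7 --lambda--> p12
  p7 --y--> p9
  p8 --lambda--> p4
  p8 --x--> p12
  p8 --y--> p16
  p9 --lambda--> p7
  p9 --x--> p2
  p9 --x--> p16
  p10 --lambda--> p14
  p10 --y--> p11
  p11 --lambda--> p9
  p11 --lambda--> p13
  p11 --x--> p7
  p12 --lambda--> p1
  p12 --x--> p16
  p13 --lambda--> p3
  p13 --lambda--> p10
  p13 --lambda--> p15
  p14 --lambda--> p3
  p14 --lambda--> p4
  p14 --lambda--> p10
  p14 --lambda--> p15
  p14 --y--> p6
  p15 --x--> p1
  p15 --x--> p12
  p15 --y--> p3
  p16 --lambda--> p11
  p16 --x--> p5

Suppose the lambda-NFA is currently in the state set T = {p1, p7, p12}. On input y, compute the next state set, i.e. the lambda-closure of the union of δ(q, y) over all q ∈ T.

p1 on y → {p6}.
p7 on y → {p9}.
No y-transition from p12.
Union after reading y: {p6, p9}.
Now take the lambda-closure:
From p6 via lambda: add p0, p7.
From p0 via lambda: add p12.
From p12 via lambda: add p1.
No new states can be added; the closed set is {p0, p1, p6, p7, p9, p12}.

{p0, p1, p6, p7, p9, p12}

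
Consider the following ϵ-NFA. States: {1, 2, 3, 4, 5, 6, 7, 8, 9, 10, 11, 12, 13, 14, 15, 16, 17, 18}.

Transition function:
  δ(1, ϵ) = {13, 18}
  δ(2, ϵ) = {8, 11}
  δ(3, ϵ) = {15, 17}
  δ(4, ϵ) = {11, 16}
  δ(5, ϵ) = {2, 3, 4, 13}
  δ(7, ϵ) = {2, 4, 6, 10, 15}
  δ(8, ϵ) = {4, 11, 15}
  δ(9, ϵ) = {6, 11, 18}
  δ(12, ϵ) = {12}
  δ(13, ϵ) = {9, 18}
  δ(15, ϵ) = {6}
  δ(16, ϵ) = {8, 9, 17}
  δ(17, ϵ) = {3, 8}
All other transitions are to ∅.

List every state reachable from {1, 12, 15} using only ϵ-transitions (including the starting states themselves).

Start with {1, 12, 15}.
From 1 via ϵ: add 13, 18.
From 15 via ϵ: add 6.
From 13 via ϵ: add 9.
From 9 via ϵ: add 11.
No new states can be added; the closed set is {1, 6, 9, 11, 12, 13, 15, 18}.

{1, 6, 9, 11, 12, 13, 15, 18}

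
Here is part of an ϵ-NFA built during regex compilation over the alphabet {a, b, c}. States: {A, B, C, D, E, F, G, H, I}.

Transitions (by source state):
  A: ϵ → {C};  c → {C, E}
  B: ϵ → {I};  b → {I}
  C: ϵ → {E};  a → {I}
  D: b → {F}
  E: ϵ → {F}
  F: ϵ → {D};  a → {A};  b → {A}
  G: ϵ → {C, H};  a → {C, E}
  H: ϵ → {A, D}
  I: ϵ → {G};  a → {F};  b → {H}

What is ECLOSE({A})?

Start with {A}.
From A via ϵ: add C.
From C via ϵ: add E.
From E via ϵ: add F.
From F via ϵ: add D.
No new states can be added; the closed set is {A, C, D, E, F}.

{A, C, D, E, F}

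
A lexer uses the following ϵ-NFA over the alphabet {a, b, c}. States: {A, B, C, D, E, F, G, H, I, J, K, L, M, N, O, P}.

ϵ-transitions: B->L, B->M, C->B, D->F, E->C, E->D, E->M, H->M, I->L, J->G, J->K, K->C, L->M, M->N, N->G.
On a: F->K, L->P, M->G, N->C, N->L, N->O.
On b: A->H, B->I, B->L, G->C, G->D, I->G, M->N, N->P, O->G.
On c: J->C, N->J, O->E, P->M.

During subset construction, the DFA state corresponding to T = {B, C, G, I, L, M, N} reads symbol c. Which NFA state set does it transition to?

{B, C, G, J, K, L, M, N}

N on c → {J}.
No c-transition from B, C, G, I, L, M.
Union after reading c: {J}.
Now take the ϵ-closure:
From J via ϵ: add G, K.
From K via ϵ: add C.
From C via ϵ: add B.
From B via ϵ: add L, M.
From M via ϵ: add N.
No new states can be added; the closed set is {B, C, G, J, K, L, M, N}.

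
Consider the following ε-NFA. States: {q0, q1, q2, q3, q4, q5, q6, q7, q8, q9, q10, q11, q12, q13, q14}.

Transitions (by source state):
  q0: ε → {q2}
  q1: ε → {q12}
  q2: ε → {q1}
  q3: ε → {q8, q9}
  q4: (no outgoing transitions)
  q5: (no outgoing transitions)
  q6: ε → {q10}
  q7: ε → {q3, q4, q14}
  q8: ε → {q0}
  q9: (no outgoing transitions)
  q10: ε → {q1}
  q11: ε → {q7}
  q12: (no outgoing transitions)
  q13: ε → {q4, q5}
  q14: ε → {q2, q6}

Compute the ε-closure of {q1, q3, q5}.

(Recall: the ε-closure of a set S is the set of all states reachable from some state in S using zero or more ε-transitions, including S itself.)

Start with {q1, q3, q5}.
From q1 via ε: add q12.
From q3 via ε: add q8, q9.
From q8 via ε: add q0.
From q0 via ε: add q2.
No new states can be added; the closed set is {q0, q1, q2, q3, q5, q8, q9, q12}.

{q0, q1, q2, q3, q5, q8, q9, q12}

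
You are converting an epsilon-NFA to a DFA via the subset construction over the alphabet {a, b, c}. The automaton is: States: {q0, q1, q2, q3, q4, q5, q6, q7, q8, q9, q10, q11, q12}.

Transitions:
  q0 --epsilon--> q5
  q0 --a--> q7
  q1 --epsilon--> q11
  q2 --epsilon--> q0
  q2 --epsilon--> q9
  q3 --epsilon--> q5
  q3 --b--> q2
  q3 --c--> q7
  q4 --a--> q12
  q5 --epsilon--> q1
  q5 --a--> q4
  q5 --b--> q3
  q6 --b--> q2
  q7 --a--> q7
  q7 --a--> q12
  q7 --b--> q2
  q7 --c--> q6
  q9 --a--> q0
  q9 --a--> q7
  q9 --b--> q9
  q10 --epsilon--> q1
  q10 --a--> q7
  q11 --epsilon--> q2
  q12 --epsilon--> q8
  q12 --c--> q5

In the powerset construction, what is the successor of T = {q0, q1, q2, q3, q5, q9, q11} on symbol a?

q0 on a → {q7}.
q5 on a → {q4}.
q9 on a → {q0, q7}.
No a-transition from q1, q2, q3, q11.
Union after reading a: {q0, q4, q7}.
Now take the epsilon-closure:
From q0 via epsilon: add q5.
From q5 via epsilon: add q1.
From q1 via epsilon: add q11.
From q11 via epsilon: add q2.
From q2 via epsilon: add q9.
No new states can be added; the closed set is {q0, q1, q2, q4, q5, q7, q9, q11}.

{q0, q1, q2, q4, q5, q7, q9, q11}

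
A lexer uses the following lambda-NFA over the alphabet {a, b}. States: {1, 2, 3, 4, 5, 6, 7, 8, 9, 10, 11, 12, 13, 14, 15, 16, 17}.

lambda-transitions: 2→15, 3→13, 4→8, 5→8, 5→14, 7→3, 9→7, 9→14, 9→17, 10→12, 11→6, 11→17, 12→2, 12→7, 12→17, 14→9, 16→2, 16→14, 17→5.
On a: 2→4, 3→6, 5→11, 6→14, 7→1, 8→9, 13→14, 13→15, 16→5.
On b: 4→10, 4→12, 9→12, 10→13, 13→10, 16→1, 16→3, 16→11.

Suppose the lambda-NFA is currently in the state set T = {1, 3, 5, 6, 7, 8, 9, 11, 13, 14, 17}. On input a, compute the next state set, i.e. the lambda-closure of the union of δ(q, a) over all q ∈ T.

3 on a → {6}.
5 on a → {11}.
6 on a → {14}.
7 on a → {1}.
8 on a → {9}.
13 on a → {14, 15}.
No a-transition from 1, 9, 11, 14, 17.
Union after reading a: {1, 6, 9, 11, 14, 15}.
Now take the lambda-closure:
From 9 via lambda: add 7, 17.
From 7 via lambda: add 3.
From 17 via lambda: add 5.
From 3 via lambda: add 13.
From 5 via lambda: add 8.
No new states can be added; the closed set is {1, 3, 5, 6, 7, 8, 9, 11, 13, 14, 15, 17}.

{1, 3, 5, 6, 7, 8, 9, 11, 13, 14, 15, 17}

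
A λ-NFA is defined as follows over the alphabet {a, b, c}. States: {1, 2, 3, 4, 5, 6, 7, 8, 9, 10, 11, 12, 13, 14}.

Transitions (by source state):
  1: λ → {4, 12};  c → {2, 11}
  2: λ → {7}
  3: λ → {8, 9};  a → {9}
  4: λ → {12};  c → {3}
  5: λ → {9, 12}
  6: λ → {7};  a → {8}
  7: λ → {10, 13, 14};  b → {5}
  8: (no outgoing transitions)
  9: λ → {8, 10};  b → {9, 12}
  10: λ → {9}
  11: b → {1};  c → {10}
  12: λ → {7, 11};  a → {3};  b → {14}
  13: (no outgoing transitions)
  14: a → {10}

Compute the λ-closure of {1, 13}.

{1, 4, 7, 8, 9, 10, 11, 12, 13, 14}

Start with {1, 13}.
From 1 via λ: add 4, 12.
From 12 via λ: add 7, 11.
From 7 via λ: add 10, 14.
From 10 via λ: add 9.
From 9 via λ: add 8.
No new states can be added; the closed set is {1, 4, 7, 8, 9, 10, 11, 12, 13, 14}.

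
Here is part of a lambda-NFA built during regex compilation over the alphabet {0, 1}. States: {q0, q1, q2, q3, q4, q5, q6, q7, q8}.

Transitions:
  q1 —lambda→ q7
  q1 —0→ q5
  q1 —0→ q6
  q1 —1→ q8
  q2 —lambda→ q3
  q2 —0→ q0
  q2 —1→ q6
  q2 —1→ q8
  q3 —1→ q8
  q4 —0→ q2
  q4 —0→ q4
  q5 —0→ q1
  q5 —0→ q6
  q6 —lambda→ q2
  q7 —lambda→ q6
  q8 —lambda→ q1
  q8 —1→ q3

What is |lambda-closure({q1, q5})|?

Start with {q1, q5}.
From q1 via lambda: add q7.
From q7 via lambda: add q6.
From q6 via lambda: add q2.
From q2 via lambda: add q3.
lambda-closure = {q1, q2, q3, q5, q6, q7}, which has 6 states.

6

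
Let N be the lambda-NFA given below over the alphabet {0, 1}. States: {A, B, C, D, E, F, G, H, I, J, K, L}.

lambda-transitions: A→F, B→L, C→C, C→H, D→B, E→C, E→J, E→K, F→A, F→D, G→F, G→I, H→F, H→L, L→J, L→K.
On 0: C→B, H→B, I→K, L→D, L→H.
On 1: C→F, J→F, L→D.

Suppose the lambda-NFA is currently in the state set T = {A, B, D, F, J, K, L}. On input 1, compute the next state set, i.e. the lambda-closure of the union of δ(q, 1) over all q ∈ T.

J on 1 → {F}.
L on 1 → {D}.
No 1-transition from A, B, D, F, K.
Union after reading 1: {D, F}.
Now take the lambda-closure:
From D via lambda: add B.
From F via lambda: add A.
From B via lambda: add L.
From L via lambda: add J, K.
No new states can be added; the closed set is {A, B, D, F, J, K, L}.

{A, B, D, F, J, K, L}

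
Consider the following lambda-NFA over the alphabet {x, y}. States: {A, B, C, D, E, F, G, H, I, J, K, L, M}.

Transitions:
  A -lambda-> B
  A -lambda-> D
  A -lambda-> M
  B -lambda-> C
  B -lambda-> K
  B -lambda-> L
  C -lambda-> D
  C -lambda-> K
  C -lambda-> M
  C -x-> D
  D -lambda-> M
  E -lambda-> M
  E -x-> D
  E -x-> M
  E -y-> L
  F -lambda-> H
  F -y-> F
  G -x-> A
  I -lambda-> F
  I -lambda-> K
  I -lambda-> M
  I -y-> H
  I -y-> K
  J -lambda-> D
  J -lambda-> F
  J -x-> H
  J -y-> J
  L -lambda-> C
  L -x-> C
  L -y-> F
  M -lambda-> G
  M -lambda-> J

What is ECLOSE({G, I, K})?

Start with {G, I, K}.
From I via lambda: add F, M.
From F via lambda: add H.
From M via lambda: add J.
From J via lambda: add D.
No new states can be added; the closed set is {D, F, G, H, I, J, K, M}.

{D, F, G, H, I, J, K, M}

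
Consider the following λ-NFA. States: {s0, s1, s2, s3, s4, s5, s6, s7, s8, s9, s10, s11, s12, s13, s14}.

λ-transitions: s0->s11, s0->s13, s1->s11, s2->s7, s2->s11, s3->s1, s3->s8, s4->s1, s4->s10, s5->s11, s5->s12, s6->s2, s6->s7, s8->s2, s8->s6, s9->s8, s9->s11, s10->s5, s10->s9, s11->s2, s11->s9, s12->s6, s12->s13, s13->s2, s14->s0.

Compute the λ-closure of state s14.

Start with {s14}.
From s14 via λ: add s0.
From s0 via λ: add s11, s13.
From s11 via λ: add s2, s9.
From s2 via λ: add s7.
From s9 via λ: add s8.
From s8 via λ: add s6.
No new states can be added; the closed set is {s0, s2, s6, s7, s8, s9, s11, s13, s14}.

{s0, s2, s6, s7, s8, s9, s11, s13, s14}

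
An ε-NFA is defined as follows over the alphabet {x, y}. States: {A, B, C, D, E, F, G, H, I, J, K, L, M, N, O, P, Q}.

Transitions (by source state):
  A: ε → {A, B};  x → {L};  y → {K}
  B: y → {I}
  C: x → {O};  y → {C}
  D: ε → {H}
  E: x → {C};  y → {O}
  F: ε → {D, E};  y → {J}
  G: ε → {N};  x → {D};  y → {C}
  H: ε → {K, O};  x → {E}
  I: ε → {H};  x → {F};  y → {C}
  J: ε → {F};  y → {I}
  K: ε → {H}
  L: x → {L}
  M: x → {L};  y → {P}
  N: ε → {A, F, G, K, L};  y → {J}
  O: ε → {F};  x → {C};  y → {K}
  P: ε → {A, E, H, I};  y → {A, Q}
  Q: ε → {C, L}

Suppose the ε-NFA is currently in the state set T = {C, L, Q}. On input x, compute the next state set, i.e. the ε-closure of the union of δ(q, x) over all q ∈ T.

{D, E, F, H, K, L, O}

C on x → {O}.
L on x → {L}.
No x-transition from Q.
Union after reading x: {L, O}.
Now take the ε-closure:
From O via ε: add F.
From F via ε: add D, E.
From D via ε: add H.
From H via ε: add K.
No new states can be added; the closed set is {D, E, F, H, K, L, O}.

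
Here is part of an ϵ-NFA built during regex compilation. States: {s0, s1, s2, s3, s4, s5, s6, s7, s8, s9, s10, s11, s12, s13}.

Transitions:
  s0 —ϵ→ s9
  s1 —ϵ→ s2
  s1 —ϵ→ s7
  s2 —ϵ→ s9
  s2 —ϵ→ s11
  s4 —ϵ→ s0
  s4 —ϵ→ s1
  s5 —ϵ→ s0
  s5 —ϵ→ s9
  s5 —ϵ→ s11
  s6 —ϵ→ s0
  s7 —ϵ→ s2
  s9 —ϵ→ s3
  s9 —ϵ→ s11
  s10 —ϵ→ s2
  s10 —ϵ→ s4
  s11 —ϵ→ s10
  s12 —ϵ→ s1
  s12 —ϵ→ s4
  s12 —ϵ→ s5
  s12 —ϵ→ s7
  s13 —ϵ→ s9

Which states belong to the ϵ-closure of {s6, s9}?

{s0, s1, s2, s3, s4, s6, s7, s9, s10, s11}

Start with {s6, s9}.
From s6 via ϵ: add s0.
From s9 via ϵ: add s3, s11.
From s11 via ϵ: add s10.
From s10 via ϵ: add s2, s4.
From s4 via ϵ: add s1.
From s1 via ϵ: add s7.
No new states can be added; the closed set is {s0, s1, s2, s3, s4, s6, s7, s9, s10, s11}.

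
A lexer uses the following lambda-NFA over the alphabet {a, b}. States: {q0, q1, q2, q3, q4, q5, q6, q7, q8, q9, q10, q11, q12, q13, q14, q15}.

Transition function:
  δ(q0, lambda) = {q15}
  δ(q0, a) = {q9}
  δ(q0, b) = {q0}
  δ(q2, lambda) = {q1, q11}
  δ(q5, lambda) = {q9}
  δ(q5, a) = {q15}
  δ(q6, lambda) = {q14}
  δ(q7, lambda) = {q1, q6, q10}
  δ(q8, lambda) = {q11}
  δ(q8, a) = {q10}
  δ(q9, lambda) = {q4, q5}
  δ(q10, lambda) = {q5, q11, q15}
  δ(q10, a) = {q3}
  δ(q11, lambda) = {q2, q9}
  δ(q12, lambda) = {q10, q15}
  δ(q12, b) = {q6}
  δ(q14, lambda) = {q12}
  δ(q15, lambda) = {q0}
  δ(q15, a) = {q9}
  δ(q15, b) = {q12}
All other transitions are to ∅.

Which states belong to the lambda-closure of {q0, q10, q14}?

Start with {q0, q10, q14}.
From q0 via lambda: add q15.
From q10 via lambda: add q5, q11.
From q14 via lambda: add q12.
From q5 via lambda: add q9.
From q11 via lambda: add q2.
From q2 via lambda: add q1.
From q9 via lambda: add q4.
No new states can be added; the closed set is {q0, q1, q2, q4, q5, q9, q10, q11, q12, q14, q15}.

{q0, q1, q2, q4, q5, q9, q10, q11, q12, q14, q15}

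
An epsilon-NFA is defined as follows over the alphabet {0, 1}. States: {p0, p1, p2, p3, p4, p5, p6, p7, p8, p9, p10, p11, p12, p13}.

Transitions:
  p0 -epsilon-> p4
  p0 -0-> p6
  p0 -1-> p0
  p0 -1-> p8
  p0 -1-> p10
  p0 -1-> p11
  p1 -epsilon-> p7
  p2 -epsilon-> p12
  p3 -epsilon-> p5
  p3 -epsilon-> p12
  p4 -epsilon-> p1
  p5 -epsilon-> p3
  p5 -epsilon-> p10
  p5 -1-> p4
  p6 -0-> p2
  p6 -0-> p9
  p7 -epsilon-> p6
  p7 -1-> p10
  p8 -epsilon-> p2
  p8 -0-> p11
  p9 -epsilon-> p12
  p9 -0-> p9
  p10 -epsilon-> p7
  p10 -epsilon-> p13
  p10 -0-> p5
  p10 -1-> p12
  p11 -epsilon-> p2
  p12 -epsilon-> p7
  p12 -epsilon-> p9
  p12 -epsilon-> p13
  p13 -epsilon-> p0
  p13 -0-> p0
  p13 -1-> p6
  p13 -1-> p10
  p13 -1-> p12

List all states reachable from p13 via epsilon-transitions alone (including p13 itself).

Start with {p13}.
From p13 via epsilon: add p0.
From p0 via epsilon: add p4.
From p4 via epsilon: add p1.
From p1 via epsilon: add p7.
From p7 via epsilon: add p6.
No new states can be added; the closed set is {p0, p1, p4, p6, p7, p13}.

{p0, p1, p4, p6, p7, p13}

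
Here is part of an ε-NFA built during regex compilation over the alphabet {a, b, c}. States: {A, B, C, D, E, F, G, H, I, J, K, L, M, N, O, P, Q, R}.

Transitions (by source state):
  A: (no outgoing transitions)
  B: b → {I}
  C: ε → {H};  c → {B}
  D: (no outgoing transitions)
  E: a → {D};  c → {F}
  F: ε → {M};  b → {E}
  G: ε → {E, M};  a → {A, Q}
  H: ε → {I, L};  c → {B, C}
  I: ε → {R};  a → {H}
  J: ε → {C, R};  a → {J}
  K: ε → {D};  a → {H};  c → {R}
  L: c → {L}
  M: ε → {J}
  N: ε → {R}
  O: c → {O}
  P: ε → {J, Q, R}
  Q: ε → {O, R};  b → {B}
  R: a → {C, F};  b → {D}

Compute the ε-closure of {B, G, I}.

Start with {B, G, I}.
From G via ε: add E, M.
From I via ε: add R.
From M via ε: add J.
From J via ε: add C.
From C via ε: add H.
From H via ε: add L.
No new states can be added; the closed set is {B, C, E, G, H, I, J, L, M, R}.

{B, C, E, G, H, I, J, L, M, R}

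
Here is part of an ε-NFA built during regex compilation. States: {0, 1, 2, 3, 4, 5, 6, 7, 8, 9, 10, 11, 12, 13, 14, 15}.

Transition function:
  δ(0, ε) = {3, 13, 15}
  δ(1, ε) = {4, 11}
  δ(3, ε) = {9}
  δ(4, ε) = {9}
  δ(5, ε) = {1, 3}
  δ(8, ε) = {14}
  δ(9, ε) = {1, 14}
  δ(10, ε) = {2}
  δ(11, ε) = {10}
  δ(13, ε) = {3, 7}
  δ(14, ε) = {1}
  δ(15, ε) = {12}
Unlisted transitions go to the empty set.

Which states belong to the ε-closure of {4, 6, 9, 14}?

Start with {4, 6, 9, 14}.
From 9 via ε: add 1.
From 1 via ε: add 11.
From 11 via ε: add 10.
From 10 via ε: add 2.
No new states can be added; the closed set is {1, 2, 4, 6, 9, 10, 11, 14}.

{1, 2, 4, 6, 9, 10, 11, 14}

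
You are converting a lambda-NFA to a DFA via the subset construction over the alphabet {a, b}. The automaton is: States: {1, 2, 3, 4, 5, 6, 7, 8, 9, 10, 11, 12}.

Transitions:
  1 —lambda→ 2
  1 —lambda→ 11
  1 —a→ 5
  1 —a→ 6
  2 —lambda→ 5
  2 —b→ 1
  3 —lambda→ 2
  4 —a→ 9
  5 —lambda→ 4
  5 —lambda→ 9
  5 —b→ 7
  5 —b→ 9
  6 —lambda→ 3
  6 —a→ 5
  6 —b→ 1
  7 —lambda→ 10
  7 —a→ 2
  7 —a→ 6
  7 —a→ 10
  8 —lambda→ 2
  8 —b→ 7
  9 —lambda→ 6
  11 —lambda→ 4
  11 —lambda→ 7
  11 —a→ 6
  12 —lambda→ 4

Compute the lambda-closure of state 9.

{2, 3, 4, 5, 6, 9}

Start with {9}.
From 9 via lambda: add 6.
From 6 via lambda: add 3.
From 3 via lambda: add 2.
From 2 via lambda: add 5.
From 5 via lambda: add 4.
No new states can be added; the closed set is {2, 3, 4, 5, 6, 9}.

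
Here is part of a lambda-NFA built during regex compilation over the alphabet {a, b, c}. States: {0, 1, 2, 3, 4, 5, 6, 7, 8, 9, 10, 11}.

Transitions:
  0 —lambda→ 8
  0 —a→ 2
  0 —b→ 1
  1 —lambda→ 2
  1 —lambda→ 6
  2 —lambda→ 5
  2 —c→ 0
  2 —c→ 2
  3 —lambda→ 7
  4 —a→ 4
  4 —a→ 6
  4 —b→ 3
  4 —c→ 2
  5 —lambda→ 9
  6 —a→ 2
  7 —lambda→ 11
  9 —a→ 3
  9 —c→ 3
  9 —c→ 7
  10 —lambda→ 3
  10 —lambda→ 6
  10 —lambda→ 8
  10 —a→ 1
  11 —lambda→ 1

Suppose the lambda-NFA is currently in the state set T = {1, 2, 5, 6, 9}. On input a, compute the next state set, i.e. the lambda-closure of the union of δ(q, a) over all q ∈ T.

6 on a → {2}.
9 on a → {3}.
No a-transition from 1, 2, 5.
Union after reading a: {2, 3}.
Now take the lambda-closure:
From 2 via lambda: add 5.
From 3 via lambda: add 7.
From 5 via lambda: add 9.
From 7 via lambda: add 11.
From 11 via lambda: add 1.
From 1 via lambda: add 6.
No new states can be added; the closed set is {1, 2, 3, 5, 6, 7, 9, 11}.

{1, 2, 3, 5, 6, 7, 9, 11}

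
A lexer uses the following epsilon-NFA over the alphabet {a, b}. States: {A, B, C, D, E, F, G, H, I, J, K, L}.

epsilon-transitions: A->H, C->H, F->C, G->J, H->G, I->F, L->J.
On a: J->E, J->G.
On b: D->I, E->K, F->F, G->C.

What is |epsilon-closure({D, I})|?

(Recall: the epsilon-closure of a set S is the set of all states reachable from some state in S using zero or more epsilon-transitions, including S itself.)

7

Start with {D, I}.
From I via epsilon: add F.
From F via epsilon: add C.
From C via epsilon: add H.
From H via epsilon: add G.
From G via epsilon: add J.
epsilon-closure = {C, D, F, G, H, I, J}, which has 7 states.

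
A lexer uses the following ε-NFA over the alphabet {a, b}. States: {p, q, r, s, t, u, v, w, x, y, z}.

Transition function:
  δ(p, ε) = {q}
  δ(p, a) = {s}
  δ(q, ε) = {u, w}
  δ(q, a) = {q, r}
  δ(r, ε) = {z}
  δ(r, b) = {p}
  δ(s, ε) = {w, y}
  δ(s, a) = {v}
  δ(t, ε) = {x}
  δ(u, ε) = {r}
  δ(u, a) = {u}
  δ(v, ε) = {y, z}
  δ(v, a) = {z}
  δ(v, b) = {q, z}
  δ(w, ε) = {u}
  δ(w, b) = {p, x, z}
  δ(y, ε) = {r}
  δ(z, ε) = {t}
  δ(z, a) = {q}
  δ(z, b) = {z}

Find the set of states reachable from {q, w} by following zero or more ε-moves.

Start with {q, w}.
From q via ε: add u.
From u via ε: add r.
From r via ε: add z.
From z via ε: add t.
From t via ε: add x.
No new states can be added; the closed set is {q, r, t, u, w, x, z}.

{q, r, t, u, w, x, z}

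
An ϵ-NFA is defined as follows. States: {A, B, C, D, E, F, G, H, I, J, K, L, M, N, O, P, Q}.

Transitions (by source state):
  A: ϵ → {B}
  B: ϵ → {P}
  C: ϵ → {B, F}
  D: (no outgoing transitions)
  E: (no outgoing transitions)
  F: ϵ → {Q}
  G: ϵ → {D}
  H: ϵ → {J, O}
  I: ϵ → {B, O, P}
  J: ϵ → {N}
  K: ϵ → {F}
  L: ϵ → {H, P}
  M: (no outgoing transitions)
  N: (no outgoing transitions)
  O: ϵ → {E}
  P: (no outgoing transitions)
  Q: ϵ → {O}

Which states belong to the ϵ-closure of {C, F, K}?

Start with {C, F, K}.
From C via ϵ: add B.
From F via ϵ: add Q.
From B via ϵ: add P.
From Q via ϵ: add O.
From O via ϵ: add E.
No new states can be added; the closed set is {B, C, E, F, K, O, P, Q}.

{B, C, E, F, K, O, P, Q}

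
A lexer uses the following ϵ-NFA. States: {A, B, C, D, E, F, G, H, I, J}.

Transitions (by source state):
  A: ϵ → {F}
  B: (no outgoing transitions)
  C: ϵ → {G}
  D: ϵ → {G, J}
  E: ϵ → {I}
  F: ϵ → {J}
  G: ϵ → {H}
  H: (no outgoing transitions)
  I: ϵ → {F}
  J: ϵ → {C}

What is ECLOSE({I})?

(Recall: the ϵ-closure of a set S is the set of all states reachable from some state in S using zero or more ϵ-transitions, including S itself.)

Start with {I}.
From I via ϵ: add F.
From F via ϵ: add J.
From J via ϵ: add C.
From C via ϵ: add G.
From G via ϵ: add H.
No new states can be added; the closed set is {C, F, G, H, I, J}.

{C, F, G, H, I, J}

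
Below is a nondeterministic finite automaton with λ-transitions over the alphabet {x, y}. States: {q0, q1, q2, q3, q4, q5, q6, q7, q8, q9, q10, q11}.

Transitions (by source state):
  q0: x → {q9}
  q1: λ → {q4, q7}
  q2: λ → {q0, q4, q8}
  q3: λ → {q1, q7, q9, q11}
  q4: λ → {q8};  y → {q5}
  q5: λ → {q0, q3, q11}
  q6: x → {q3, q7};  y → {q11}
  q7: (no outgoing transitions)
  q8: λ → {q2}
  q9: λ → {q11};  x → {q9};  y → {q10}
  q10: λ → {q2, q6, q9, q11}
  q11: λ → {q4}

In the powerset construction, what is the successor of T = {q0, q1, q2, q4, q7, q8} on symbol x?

q0 on x → {q9}.
No x-transition from q1, q2, q4, q7, q8.
Union after reading x: {q9}.
Now take the λ-closure:
From q9 via λ: add q11.
From q11 via λ: add q4.
From q4 via λ: add q8.
From q8 via λ: add q2.
From q2 via λ: add q0.
No new states can be added; the closed set is {q0, q2, q4, q8, q9, q11}.

{q0, q2, q4, q8, q9, q11}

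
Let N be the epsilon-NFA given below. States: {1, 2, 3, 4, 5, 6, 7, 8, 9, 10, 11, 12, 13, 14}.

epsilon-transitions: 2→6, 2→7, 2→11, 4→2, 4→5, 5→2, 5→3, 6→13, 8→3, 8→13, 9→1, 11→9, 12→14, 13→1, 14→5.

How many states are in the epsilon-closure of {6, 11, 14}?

10

Start with {6, 11, 14}.
From 6 via epsilon: add 13.
From 11 via epsilon: add 9.
From 14 via epsilon: add 5.
From 5 via epsilon: add 2, 3.
From 9 via epsilon: add 1.
From 2 via epsilon: add 7.
epsilon-closure = {1, 2, 3, 5, 6, 7, 9, 11, 13, 14}, which has 10 states.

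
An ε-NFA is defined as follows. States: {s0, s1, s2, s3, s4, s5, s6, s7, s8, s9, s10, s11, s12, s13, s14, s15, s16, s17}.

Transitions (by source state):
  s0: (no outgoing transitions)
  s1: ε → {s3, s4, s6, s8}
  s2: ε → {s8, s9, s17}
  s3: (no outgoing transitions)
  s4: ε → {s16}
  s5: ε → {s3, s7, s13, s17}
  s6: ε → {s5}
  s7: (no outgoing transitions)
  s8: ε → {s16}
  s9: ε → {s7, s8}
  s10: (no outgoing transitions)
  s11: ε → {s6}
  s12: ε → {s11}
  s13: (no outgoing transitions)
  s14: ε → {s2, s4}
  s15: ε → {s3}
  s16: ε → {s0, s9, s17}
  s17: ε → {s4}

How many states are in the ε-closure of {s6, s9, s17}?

11

Start with {s6, s9, s17}.
From s6 via ε: add s5.
From s9 via ε: add s7, s8.
From s17 via ε: add s4.
From s4 via ε: add s16.
From s5 via ε: add s3, s13.
From s16 via ε: add s0.
ε-closure = {s0, s3, s4, s5, s6, s7, s8, s9, s13, s16, s17}, which has 11 states.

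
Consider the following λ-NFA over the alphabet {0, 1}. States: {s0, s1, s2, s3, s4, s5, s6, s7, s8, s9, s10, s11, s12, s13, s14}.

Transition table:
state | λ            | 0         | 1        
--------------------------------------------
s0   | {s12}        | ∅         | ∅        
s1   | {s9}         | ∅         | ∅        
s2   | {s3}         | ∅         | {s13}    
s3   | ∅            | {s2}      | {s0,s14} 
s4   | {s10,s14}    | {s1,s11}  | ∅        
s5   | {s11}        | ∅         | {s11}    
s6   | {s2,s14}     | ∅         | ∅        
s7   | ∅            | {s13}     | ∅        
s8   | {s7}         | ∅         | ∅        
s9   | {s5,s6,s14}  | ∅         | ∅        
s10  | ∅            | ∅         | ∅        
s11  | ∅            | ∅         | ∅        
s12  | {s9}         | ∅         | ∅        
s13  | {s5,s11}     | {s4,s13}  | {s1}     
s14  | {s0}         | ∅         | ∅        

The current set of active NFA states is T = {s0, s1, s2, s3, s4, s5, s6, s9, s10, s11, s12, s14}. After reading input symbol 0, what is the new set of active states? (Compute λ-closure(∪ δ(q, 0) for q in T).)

{s0, s1, s2, s3, s5, s6, s9, s11, s12, s14}

s3 on 0 → {s2}.
s4 on 0 → {s1, s11}.
No 0-transition from s0, s1, s2, s5, s6, s9, s10, s11, s12, s14.
Union after reading 0: {s1, s2, s11}.
Now take the λ-closure:
From s1 via λ: add s9.
From s2 via λ: add s3.
From s9 via λ: add s5, s6, s14.
From s14 via λ: add s0.
From s0 via λ: add s12.
No new states can be added; the closed set is {s0, s1, s2, s3, s5, s6, s9, s11, s12, s14}.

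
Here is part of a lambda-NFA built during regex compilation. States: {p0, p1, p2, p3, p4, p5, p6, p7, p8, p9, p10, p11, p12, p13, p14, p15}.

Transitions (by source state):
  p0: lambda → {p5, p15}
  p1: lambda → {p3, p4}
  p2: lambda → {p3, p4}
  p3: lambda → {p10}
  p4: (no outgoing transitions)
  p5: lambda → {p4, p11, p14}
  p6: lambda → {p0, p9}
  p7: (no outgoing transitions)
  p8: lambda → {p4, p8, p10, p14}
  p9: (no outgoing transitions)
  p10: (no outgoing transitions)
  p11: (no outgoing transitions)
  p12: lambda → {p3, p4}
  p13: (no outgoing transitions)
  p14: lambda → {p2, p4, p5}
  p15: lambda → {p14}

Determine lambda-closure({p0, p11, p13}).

Start with {p0, p11, p13}.
From p0 via lambda: add p5, p15.
From p5 via lambda: add p4, p14.
From p14 via lambda: add p2.
From p2 via lambda: add p3.
From p3 via lambda: add p10.
No new states can be added; the closed set is {p0, p2, p3, p4, p5, p10, p11, p13, p14, p15}.

{p0, p2, p3, p4, p5, p10, p11, p13, p14, p15}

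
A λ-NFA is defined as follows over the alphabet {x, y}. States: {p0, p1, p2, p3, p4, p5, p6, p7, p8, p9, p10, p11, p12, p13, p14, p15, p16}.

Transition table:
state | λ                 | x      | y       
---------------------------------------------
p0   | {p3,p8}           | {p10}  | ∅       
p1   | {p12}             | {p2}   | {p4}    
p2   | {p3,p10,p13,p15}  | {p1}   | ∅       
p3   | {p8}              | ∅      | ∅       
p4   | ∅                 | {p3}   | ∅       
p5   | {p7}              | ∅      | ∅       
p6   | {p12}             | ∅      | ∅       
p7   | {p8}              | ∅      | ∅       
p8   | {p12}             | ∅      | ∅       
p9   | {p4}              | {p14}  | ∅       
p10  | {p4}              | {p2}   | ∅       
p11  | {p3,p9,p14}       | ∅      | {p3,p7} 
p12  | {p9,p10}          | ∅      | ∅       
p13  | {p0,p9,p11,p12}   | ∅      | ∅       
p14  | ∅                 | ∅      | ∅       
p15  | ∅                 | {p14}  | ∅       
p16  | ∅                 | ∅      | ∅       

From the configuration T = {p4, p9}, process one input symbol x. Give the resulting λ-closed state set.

p4 on x → {p3}.
p9 on x → {p14}.
Union after reading x: {p3, p14}.
Now take the λ-closure:
From p3 via λ: add p8.
From p8 via λ: add p12.
From p12 via λ: add p9, p10.
From p9 via λ: add p4.
No new states can be added; the closed set is {p3, p4, p8, p9, p10, p12, p14}.

{p3, p4, p8, p9, p10, p12, p14}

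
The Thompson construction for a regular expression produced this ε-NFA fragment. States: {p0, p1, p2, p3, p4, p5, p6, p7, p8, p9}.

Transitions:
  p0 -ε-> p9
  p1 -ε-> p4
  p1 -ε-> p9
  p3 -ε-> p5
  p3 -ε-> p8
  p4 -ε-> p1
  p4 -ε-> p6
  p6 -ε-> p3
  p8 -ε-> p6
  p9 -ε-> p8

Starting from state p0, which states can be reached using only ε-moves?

Start with {p0}.
From p0 via ε: add p9.
From p9 via ε: add p8.
From p8 via ε: add p6.
From p6 via ε: add p3.
From p3 via ε: add p5.
No new states can be added; the closed set is {p0, p3, p5, p6, p8, p9}.

{p0, p3, p5, p6, p8, p9}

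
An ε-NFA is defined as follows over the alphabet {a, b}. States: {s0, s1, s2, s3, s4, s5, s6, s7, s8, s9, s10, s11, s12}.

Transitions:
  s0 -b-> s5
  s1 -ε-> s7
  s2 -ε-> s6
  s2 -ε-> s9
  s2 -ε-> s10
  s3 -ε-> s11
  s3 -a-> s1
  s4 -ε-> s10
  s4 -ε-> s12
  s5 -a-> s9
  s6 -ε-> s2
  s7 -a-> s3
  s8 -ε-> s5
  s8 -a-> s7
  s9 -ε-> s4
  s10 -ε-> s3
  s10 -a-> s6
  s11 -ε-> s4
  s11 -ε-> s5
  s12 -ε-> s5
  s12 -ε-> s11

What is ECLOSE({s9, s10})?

{s3, s4, s5, s9, s10, s11, s12}

Start with {s9, s10}.
From s9 via ε: add s4.
From s10 via ε: add s3.
From s3 via ε: add s11.
From s4 via ε: add s12.
From s11 via ε: add s5.
No new states can be added; the closed set is {s3, s4, s5, s9, s10, s11, s12}.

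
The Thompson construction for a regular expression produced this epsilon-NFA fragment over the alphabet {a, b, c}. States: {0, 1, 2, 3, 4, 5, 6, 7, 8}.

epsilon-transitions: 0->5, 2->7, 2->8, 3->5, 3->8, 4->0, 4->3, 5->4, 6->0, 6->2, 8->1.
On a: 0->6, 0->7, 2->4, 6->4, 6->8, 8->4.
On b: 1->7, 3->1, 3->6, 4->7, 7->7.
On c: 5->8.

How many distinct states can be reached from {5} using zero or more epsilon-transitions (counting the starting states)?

6

Start with {5}.
From 5 via epsilon: add 4.
From 4 via epsilon: add 0, 3.
From 3 via epsilon: add 8.
From 8 via epsilon: add 1.
epsilon-closure = {0, 1, 3, 4, 5, 8}, which has 6 states.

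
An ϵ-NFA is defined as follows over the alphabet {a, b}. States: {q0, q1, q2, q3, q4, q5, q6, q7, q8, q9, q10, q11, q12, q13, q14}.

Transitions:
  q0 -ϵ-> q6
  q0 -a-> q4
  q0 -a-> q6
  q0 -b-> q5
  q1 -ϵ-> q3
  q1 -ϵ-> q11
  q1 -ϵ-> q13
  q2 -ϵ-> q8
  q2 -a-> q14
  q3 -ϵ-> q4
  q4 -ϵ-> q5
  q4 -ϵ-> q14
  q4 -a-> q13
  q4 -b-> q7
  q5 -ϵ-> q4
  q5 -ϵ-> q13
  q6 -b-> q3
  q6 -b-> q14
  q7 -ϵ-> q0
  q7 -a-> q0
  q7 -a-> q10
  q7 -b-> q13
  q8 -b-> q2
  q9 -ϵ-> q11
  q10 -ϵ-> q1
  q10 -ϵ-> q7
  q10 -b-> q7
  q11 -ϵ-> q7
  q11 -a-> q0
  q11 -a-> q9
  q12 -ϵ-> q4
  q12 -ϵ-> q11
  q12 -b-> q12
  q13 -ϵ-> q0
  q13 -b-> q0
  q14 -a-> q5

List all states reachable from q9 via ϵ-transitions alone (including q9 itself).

Start with {q9}.
From q9 via ϵ: add q11.
From q11 via ϵ: add q7.
From q7 via ϵ: add q0.
From q0 via ϵ: add q6.
No new states can be added; the closed set is {q0, q6, q7, q9, q11}.

{q0, q6, q7, q9, q11}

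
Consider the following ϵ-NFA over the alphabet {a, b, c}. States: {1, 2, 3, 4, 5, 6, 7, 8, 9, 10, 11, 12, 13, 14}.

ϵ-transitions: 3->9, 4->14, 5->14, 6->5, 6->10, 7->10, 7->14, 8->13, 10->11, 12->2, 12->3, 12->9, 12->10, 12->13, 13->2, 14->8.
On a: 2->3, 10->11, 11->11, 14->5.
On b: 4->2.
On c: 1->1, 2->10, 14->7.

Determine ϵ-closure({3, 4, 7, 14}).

{2, 3, 4, 7, 8, 9, 10, 11, 13, 14}

Start with {3, 4, 7, 14}.
From 3 via ϵ: add 9.
From 7 via ϵ: add 10.
From 14 via ϵ: add 8.
From 8 via ϵ: add 13.
From 10 via ϵ: add 11.
From 13 via ϵ: add 2.
No new states can be added; the closed set is {2, 3, 4, 7, 8, 9, 10, 11, 13, 14}.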